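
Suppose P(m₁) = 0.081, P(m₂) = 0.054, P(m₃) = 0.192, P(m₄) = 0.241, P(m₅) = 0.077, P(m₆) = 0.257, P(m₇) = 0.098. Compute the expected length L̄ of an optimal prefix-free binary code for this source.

2.62 bits/symbol

Repeatedly combine the two least-probable nodes; the expected code length is the sum of the merged weights.
merge 27/500 + 77/1000 → 131/1000
merge 81/1000 + 49/500 → 179/1000
merge 131/1000 + 179/1000 → 31/100
merge 24/125 + 241/1000 → 433/1000
merge 257/1000 + 31/100 → 567/1000
merge 433/1000 + 567/1000 → 1
L = 131/1000 + 179/1000 + 31/100 + 433/1000 + 567/1000 + 1 = 131/50 = 2.62 bits/symbol.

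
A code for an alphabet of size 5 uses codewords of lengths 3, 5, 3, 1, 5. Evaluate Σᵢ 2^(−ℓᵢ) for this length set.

With common denominator 2^5 = 32: Σ 2^(−ℓᵢ) = 4/32 + 1/32 + 4/32 + 16/32 + 1/32 = 26/32 = 0.8125.

0.8125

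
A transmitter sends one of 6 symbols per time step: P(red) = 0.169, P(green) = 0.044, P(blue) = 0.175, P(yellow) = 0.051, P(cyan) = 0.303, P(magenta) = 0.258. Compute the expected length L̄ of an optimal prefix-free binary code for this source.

Repeatedly combine the two least-probable nodes; the expected code length is the sum of the merged weights.
merge 11/250 + 51/1000 → 19/200
merge 19/200 + 169/1000 → 33/125
merge 7/40 + 129/500 → 433/1000
merge 33/125 + 303/1000 → 567/1000
merge 433/1000 + 567/1000 → 1
L = 19/200 + 33/125 + 433/1000 + 567/1000 + 1 = 2359/1000 = 2.359 bits/symbol.

2.359 bits/symbol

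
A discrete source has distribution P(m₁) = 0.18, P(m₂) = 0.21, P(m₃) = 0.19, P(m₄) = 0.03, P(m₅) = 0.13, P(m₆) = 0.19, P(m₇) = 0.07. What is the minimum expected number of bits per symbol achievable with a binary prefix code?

2.7 bits/symbol

Repeatedly combine the two least-probable nodes; the expected code length is the sum of the merged weights.
merge 3/100 + 7/100 → 1/10
merge 1/10 + 13/100 → 23/100
merge 9/50 + 19/100 → 37/100
merge 19/100 + 21/100 → 2/5
merge 23/100 + 37/100 → 3/5
merge 2/5 + 3/5 → 1
L = 1/10 + 23/100 + 37/100 + 2/5 + 3/5 + 1 = 27/10 = 2.7 bits/symbol.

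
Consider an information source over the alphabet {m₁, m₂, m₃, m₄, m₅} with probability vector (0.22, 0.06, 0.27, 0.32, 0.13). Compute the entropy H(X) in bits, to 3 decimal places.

H = −Σ pᵢ log₂ pᵢ.
−0.22·log₂(0.22) = 0.4806
−0.06·log₂(0.06) = 0.2435
−0.27·log₂(0.27) = 0.5100
−0.32·log₂(0.32) = 0.5260
−0.13·log₂(0.13) = 0.3826
Sum ≈ 2.1428 → 2.143 bits.

2.143 bits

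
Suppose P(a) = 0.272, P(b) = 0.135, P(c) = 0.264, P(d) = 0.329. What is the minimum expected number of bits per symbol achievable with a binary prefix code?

Repeatedly combine the two least-probable nodes; the expected code length is the sum of the merged weights.
merge 27/200 + 33/125 → 399/1000
merge 34/125 + 329/1000 → 601/1000
merge 399/1000 + 601/1000 → 1
L = 399/1000 + 601/1000 + 1 = 2 bits/symbol.

2 bits/symbol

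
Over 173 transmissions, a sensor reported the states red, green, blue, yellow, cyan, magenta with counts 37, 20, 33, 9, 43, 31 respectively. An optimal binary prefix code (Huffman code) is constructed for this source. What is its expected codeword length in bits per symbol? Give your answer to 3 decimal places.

Probabilities are the counts divided by 173.
Repeatedly combine the two least-probable nodes; the expected code length is the sum of the merged weights.
merge 9/173 + 20/173 → 29/173
merge 29/173 + 31/173 → 60/173
merge 33/173 + 37/173 → 70/173
merge 43/173 + 60/173 → 103/173
merge 70/173 + 103/173 → 1
L = 29/173 + 60/173 + 70/173 + 103/173 + 1 = 435/173 ≈ 2.514 bits/symbol.

2.514 bits/symbol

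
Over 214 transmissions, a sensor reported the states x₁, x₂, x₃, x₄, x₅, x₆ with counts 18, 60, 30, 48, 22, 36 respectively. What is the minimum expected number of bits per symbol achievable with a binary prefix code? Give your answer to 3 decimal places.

2.495 bits/symbol

Probabilities are the counts divided by 214.
Repeatedly combine the two least-probable nodes; the expected code length is the sum of the merged weights.
merge 9/107 + 11/107 → 20/107
merge 15/107 + 18/107 → 33/107
merge 20/107 + 24/107 → 44/107
merge 30/107 + 33/107 → 63/107
merge 44/107 + 63/107 → 1
L = 20/107 + 33/107 + 44/107 + 63/107 + 1 = 267/107 ≈ 2.495 bits/symbol.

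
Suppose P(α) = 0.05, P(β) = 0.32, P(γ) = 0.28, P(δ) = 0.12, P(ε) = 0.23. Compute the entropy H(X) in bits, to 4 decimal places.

2.1111 bits

H = −Σ pᵢ log₂ pᵢ.
−0.05·log₂(0.05) = 0.2161
−0.32·log₂(0.32) = 0.5260
−0.28·log₂(0.28) = 0.5142
−0.12·log₂(0.12) = 0.3671
−0.23·log₂(0.23) = 0.4877
Sum ≈ 2.1111 → 2.1111 bits.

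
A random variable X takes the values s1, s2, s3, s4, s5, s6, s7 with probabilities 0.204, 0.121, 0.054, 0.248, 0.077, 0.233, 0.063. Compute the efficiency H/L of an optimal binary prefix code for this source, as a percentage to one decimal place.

98.6%

Entropy H = −Σ p log₂ p ≈ 2.5886 bits.
Huffman merges: 27/500+63/1000→117/1000; 77/1000+117/1000→97/500; 121/1000+97/500→63/200; 51/250+233/1000→437/1000; 31/125+63/200→563/1000; 437/1000+563/1000→1. L = 1313/500 ≈ 2.6260.
Efficiency = H/L = 2.5886/2.6260 = 98.6%.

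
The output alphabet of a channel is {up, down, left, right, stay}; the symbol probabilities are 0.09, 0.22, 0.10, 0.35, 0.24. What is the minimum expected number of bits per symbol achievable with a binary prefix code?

2.19 bits/symbol

Repeatedly combine the two least-probable nodes; the expected code length is the sum of the merged weights.
merge 9/100 + 1/10 → 19/100
merge 19/100 + 11/50 → 41/100
merge 6/25 + 7/20 → 59/100
merge 41/100 + 59/100 → 1
L = 19/100 + 41/100 + 59/100 + 1 = 219/100 = 2.19 bits/symbol.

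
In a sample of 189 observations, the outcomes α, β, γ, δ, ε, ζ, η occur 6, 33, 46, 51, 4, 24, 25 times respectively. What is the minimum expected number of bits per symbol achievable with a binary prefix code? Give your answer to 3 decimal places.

Probabilities are the counts divided by 189.
Repeatedly combine the two least-probable nodes; the expected code length is the sum of the merged weights.
merge 4/189 + 2/63 → 10/189
merge 10/189 + 8/63 → 34/189
merge 25/189 + 11/63 → 58/189
merge 34/189 + 46/189 → 80/189
merge 17/63 + 58/189 → 109/189
merge 80/189 + 109/189 → 1
L = 10/189 + 34/189 + 58/189 + 80/189 + 109/189 + 1 = 160/63 ≈ 2.540 bits/symbol.

2.540 bits/symbol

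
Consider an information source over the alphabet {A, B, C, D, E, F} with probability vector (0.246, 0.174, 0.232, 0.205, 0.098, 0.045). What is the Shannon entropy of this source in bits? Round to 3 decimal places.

H = −Σ pᵢ log₂ pᵢ.
−0.246·log₂(0.246) = 0.4977
−0.174·log₂(0.174) = 0.4390
−0.232·log₂(0.232) = 0.4890
−0.205·log₂(0.205) = 0.4687
−0.098·log₂(0.098) = 0.3284
−0.045·log₂(0.045) = 0.2013
Sum ≈ 2.4241 → 2.424 bits.

2.424 bits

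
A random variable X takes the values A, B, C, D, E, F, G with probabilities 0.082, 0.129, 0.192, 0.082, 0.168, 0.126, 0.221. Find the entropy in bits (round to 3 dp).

2.720 bits

H = −Σ pᵢ log₂ pᵢ.
−0.082·log₂(0.082) = 0.2959
−0.129·log₂(0.129) = 0.3811
−0.192·log₂(0.192) = 0.4571
−0.082·log₂(0.082) = 0.2959
−0.168·log₂(0.168) = 0.4323
−0.126·log₂(0.126) = 0.3766
−0.221·log₂(0.221) = 0.4813
Sum ≈ 2.7202 → 2.720 bits.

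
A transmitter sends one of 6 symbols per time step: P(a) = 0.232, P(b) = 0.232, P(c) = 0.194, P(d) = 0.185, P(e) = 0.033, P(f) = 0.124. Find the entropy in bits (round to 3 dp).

2.423 bits

H = −Σ pᵢ log₂ pᵢ.
−0.232·log₂(0.232) = 0.4890
−0.232·log₂(0.232) = 0.4890
−0.194·log₂(0.194) = 0.4590
−0.185·log₂(0.185) = 0.4504
−0.033·log₂(0.033) = 0.1624
−0.124·log₂(0.124) = 0.3734
Sum ≈ 2.4232 → 2.423 bits.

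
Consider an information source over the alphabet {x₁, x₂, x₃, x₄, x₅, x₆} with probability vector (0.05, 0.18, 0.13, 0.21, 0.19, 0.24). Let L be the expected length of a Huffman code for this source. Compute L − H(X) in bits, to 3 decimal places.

0.074 bits

Entropy H = −Σ p log₂ p ≈ 2.4662 bits.
Huffman merges: 1/20+13/100→9/50; 9/50+9/50→9/25; 19/100+21/100→2/5; 6/25+9/25→3/5; 2/5+3/5→1. L = 127/50 ≈ 2.5400.
L − H = 2.5400 − 2.4662 = 0.074 bits.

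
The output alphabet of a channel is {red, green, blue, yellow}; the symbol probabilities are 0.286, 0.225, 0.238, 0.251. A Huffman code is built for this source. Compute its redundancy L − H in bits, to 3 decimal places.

0.006 bits

Entropy H = −Σ p log₂ p ≈ 1.9941 bits.
Huffman merges: 9/40+119/500→463/1000; 251/1000+143/500→537/1000; 463/1000+537/1000→1. L = 2 ≈ 2.0000.
L − H = 2.0000 − 1.9941 = 0.006 bits.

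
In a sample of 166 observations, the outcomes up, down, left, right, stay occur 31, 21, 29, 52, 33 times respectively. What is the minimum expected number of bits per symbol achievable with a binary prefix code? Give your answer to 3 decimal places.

Probabilities are the counts divided by 166.
Repeatedly combine the two least-probable nodes; the expected code length is the sum of the merged weights.
merge 21/166 + 29/166 → 25/83
merge 31/166 + 33/166 → 32/83
merge 25/83 + 26/83 → 51/83
merge 32/83 + 51/83 → 1
L = 25/83 + 32/83 + 51/83 + 1 = 191/83 ≈ 2.301 bits/symbol.

2.301 bits/symbol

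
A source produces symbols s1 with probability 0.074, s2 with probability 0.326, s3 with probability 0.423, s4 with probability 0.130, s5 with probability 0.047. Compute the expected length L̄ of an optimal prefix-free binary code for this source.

1.949 bits/symbol

Repeatedly combine the two least-probable nodes; the expected code length is the sum of the merged weights.
merge 47/1000 + 37/500 → 121/1000
merge 121/1000 + 13/100 → 251/1000
merge 251/1000 + 163/500 → 577/1000
merge 423/1000 + 577/1000 → 1
L = 121/1000 + 251/1000 + 577/1000 + 1 = 1949/1000 = 1.949 bits/symbol.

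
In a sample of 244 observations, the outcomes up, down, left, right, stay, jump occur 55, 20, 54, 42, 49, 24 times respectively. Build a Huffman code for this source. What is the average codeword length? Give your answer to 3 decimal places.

2.533 bits/symbol

Probabilities are the counts divided by 244.
Repeatedly combine the two least-probable nodes; the expected code length is the sum of the merged weights.
merge 5/61 + 6/61 → 11/61
merge 21/122 + 11/61 → 43/122
merge 49/244 + 27/122 → 103/244
merge 55/244 + 43/122 → 141/244
merge 103/244 + 141/244 → 1
L = 11/61 + 43/122 + 103/244 + 141/244 + 1 = 309/122 ≈ 2.533 bits/symbol.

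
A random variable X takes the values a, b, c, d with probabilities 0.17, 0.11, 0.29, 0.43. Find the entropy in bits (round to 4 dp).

H = −Σ pᵢ log₂ pᵢ.
−0.17·log₂(0.17) = 0.4346
−0.11·log₂(0.11) = 0.3503
−0.29·log₂(0.29) = 0.5179
−0.43·log₂(0.43) = 0.5236
Sum ≈ 1.8263 → 1.8263 bits.

1.8263 bits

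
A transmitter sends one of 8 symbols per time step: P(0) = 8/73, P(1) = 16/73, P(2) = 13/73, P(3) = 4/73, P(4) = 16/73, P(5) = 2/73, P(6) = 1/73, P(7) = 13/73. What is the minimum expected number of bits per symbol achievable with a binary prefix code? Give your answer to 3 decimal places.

2.699 bits/symbol

Repeatedly combine the two least-probable nodes; the expected code length is the sum of the merged weights.
merge 1/73 + 2/73 → 3/73
merge 3/73 + 4/73 → 7/73
merge 7/73 + 8/73 → 15/73
merge 13/73 + 13/73 → 26/73
merge 15/73 + 16/73 → 31/73
merge 16/73 + 26/73 → 42/73
merge 31/73 + 42/73 → 1
L = 3/73 + 7/73 + 15/73 + 26/73 + 31/73 + 42/73 + 1 = 197/73 ≈ 2.699 bits/symbol.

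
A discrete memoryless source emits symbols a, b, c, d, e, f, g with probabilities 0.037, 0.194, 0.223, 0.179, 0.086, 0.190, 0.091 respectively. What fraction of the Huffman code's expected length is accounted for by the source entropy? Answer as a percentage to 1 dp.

97.4%

Entropy H = −Σ p log₂ p ≈ 2.6363 bits.
Huffman merges: 37/1000+43/500→123/1000; 91/1000+123/1000→107/500; 179/1000+19/100→369/1000; 97/500+107/500→51/125; 223/1000+369/1000→74/125; 51/125+74/125→1. L = 1353/500 ≈ 2.7060.
Efficiency = H/L = 2.6363/2.7060 = 97.4%.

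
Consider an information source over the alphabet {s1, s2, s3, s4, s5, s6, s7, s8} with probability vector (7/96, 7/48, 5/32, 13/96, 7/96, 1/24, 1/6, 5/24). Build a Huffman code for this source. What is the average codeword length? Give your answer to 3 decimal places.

2.906 bits/symbol

Repeatedly combine the two least-probable nodes; the expected code length is the sum of the merged weights.
merge 1/24 + 7/96 → 11/96
merge 7/96 + 11/96 → 3/16
merge 13/96 + 7/48 → 9/32
merge 5/32 + 1/6 → 31/96
merge 3/16 + 5/24 → 19/48
merge 9/32 + 31/96 → 29/48
merge 19/48 + 29/48 → 1
L = 11/96 + 3/16 + 9/32 + 31/96 + 19/48 + 29/48 + 1 = 93/32 ≈ 2.906 bits/symbol.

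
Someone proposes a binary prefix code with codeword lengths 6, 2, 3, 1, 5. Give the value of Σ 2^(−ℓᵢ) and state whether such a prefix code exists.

0.921875; yes

With common denominator 2^6 = 64: Σ 2^(−ℓᵢ) = 1/64 + 16/64 + 8/64 + 32/64 + 2/64 = 59/64 = 0.921875.
Kraft's inequality requires Σ ≤ 1; here Σ = 0.921875 ≤ 1, so such a prefix code exists.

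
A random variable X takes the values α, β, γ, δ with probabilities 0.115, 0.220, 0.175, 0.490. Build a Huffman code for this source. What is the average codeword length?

Repeatedly combine the two least-probable nodes; the expected code length is the sum of the merged weights.
merge 23/200 + 7/40 → 29/100
merge 11/50 + 29/100 → 51/100
merge 49/100 + 51/100 → 1
L = 29/100 + 51/100 + 1 = 9/5 = 1.8 bits/symbol.

1.8 bits/symbol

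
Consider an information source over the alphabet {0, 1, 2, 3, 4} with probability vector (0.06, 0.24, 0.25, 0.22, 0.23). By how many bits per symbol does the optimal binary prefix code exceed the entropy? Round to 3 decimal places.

Entropy H = −Σ p log₂ p ≈ 2.2059 bits.
Huffman merges: 3/50+11/50→7/25; 23/100+6/25→47/100; 1/4+7/25→53/100; 47/100+53/100→1. L = 57/25 ≈ 2.2800.
L − H = 2.2800 − 2.2059 = 0.074 bits.

0.074 bits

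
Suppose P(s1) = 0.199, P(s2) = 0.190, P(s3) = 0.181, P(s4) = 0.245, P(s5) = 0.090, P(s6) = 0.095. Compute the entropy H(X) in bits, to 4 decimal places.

2.4975 bits

H = −Σ pᵢ log₂ pᵢ.
−0.199·log₂(0.199) = 0.4635
−0.190·log₂(0.190) = 0.4552
−0.181·log₂(0.181) = 0.4463
−0.245·log₂(0.245) = 0.4971
−0.090·log₂(0.090) = 0.3127
−0.095·log₂(0.095) = 0.3226
Sum ≈ 2.4975 → 2.4975 bits.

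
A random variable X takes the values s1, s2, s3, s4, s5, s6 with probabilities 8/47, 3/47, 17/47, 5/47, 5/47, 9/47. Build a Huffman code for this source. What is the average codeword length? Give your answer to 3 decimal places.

Repeatedly combine the two least-probable nodes; the expected code length is the sum of the merged weights.
merge 3/47 + 5/47 → 8/47
merge 5/47 + 8/47 → 13/47
merge 8/47 + 9/47 → 17/47
merge 13/47 + 17/47 → 30/47
merge 17/47 + 30/47 → 1
L = 8/47 + 13/47 + 17/47 + 30/47 + 1 = 115/47 ≈ 2.447 bits/symbol.

2.447 bits/symbol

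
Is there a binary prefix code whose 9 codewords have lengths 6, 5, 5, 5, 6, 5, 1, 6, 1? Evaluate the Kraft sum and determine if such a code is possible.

With common denominator 2^6 = 64: Σ 2^(−ℓᵢ) = 1/64 + 2/64 + 2/64 + 2/64 + 1/64 + 2/64 + 32/64 + 1/64 + 32/64 = 75/64 = 1.171875.
Kraft's inequality requires Σ ≤ 1; here Σ = 1.171875 > 1, so no such prefix code exists.

1.171875; no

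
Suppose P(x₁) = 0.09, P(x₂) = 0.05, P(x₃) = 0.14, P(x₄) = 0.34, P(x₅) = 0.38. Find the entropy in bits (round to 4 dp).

H = −Σ pᵢ log₂ pᵢ.
−0.09·log₂(0.09) = 0.3127
−0.05·log₂(0.05) = 0.2161
−0.14·log₂(0.14) = 0.3971
−0.34·log₂(0.34) = 0.5292
−0.38·log₂(0.38) = 0.5305
Sum ≈ 1.9855 → 1.9855 bits.

1.9855 bits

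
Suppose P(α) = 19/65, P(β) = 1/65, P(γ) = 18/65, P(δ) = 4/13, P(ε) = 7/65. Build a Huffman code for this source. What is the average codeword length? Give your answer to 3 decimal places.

2.123 bits/symbol

Repeatedly combine the two least-probable nodes; the expected code length is the sum of the merged weights.
merge 1/65 + 7/65 → 8/65
merge 8/65 + 18/65 → 2/5
merge 19/65 + 4/13 → 3/5
merge 2/5 + 3/5 → 1
L = 8/65 + 2/5 + 3/5 + 1 = 138/65 ≈ 2.123 bits/symbol.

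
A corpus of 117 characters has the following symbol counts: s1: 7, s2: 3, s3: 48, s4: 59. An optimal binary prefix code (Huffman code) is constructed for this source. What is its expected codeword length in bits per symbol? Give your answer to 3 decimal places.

Probabilities are the counts divided by 117.
Repeatedly combine the two least-probable nodes; the expected code length is the sum of the merged weights.
merge 1/39 + 7/117 → 10/117
merge 10/117 + 16/39 → 58/117
merge 58/117 + 59/117 → 1
L = 10/117 + 58/117 + 1 = 185/117 ≈ 1.581 bits/symbol.

1.581 bits/symbol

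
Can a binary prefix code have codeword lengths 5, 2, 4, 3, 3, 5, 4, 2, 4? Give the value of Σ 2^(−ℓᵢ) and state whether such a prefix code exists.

With common denominator 2^5 = 32: Σ 2^(−ℓᵢ) = 1/32 + 8/32 + 2/32 + 4/32 + 4/32 + 1/32 + 2/32 + 8/32 + 2/32 = 32/32 = 1.
Kraft's inequality requires Σ ≤ 1; here Σ = 1 ≤ 1, so such a prefix code exists.

1; yes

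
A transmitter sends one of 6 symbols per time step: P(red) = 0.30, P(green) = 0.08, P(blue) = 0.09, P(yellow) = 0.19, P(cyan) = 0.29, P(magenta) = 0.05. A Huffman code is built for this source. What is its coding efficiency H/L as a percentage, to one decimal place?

98.5%

Entropy H = −Σ p log₂ p ≈ 2.3145 bits.
Huffman merges: 1/20+2/25→13/100; 9/100+13/100→11/50; 19/100+11/50→41/100; 29/100+3/10→59/100; 41/100+59/100→1. L = 47/20 ≈ 2.3500.
Efficiency = H/L = 2.3145/2.3500 = 98.5%.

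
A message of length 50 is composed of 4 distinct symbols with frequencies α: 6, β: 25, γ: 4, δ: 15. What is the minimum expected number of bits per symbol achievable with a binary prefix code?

Probabilities are the counts divided by 50.
Repeatedly combine the two least-probable nodes; the expected code length is the sum of the merged weights.
merge 2/25 + 3/25 → 1/5
merge 1/5 + 3/10 → 1/2
merge 1/2 + 1/2 → 1
L = 1/5 + 1/2 + 1 = 17/10 = 1.7 bits/symbol.

1.7 bits/symbol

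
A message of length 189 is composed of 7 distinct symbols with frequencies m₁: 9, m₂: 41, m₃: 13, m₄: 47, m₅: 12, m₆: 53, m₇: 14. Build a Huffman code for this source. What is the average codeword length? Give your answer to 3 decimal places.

2.508 bits/symbol

Probabilities are the counts divided by 189.
Repeatedly combine the two least-probable nodes; the expected code length is the sum of the merged weights.
merge 1/21 + 4/63 → 1/9
merge 13/189 + 2/27 → 1/7
merge 1/9 + 1/7 → 16/63
merge 41/189 + 47/189 → 88/189
merge 16/63 + 53/189 → 101/189
merge 88/189 + 101/189 → 1
L = 1/9 + 1/7 + 16/63 + 88/189 + 101/189 + 1 = 158/63 ≈ 2.508 bits/symbol.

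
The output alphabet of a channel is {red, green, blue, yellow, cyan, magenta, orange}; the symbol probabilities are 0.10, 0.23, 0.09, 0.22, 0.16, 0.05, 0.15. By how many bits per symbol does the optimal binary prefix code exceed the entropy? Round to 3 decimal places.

Entropy H = −Σ p log₂ p ≈ 2.6627 bits.
Huffman merges: 1/20+9/100→7/50; 1/10+7/50→6/25; 3/20+4/25→31/100; 11/50+23/100→9/20; 6/25+31/100→11/20; 9/20+11/20→1. L = 269/100 ≈ 2.6900.
L − H = 2.6900 − 2.6627 = 0.027 bits.

0.027 bits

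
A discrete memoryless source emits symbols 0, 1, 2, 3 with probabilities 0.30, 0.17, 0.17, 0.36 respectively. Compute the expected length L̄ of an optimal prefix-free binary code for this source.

Repeatedly combine the two least-probable nodes; the expected code length is the sum of the merged weights.
merge 17/100 + 17/100 → 17/50
merge 3/10 + 17/50 → 16/25
merge 9/25 + 16/25 → 1
L = 17/50 + 16/25 + 1 = 99/50 = 1.98 bits/symbol.

1.98 bits/symbol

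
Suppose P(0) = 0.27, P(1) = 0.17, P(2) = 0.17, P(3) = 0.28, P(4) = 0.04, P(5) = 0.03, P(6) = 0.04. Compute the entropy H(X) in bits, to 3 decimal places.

2.417 bits

H = −Σ pᵢ log₂ pᵢ.
−0.27·log₂(0.27) = 0.5100
−0.17·log₂(0.17) = 0.4346
−0.17·log₂(0.17) = 0.4346
−0.28·log₂(0.28) = 0.5142
−0.04·log₂(0.04) = 0.1858
−0.03·log₂(0.03) = 0.1518
−0.04·log₂(0.04) = 0.1858
Sum ≈ 2.4167 → 2.417 bits.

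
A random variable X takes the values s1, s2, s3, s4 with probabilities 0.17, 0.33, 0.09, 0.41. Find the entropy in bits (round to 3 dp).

1.802 bits

H = −Σ pᵢ log₂ pᵢ.
−0.17·log₂(0.17) = 0.4346
−0.33·log₂(0.33) = 0.5278
−0.09·log₂(0.09) = 0.3127
−0.41·log₂(0.41) = 0.5274
Sum ≈ 1.8024 → 1.802 bits.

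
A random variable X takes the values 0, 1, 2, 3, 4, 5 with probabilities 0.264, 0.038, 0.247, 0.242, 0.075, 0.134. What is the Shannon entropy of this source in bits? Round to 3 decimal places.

2.349 bits

H = −Σ pᵢ log₂ pᵢ.
−0.264·log₂(0.264) = 0.5072
−0.038·log₂(0.038) = 0.1793
−0.247·log₂(0.247) = 0.4983
−0.242·log₂(0.242) = 0.4954
−0.075·log₂(0.075) = 0.2803
−0.134·log₂(0.134) = 0.3886
Sum ≈ 2.3490 → 2.349 bits.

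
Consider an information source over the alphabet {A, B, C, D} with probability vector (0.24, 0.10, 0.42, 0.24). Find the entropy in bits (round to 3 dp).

H = −Σ pᵢ log₂ pᵢ.
−0.24·log₂(0.24) = 0.4941
−0.10·log₂(0.10) = 0.3322
−0.42·log₂(0.42) = 0.5256
−0.24·log₂(0.24) = 0.4941
Sum ≈ 1.8461 → 1.846 bits.

1.846 bits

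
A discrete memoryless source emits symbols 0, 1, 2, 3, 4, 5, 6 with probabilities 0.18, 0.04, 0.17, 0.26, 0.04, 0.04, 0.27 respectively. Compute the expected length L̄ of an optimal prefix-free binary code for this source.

2.49 bits/symbol

Repeatedly combine the two least-probable nodes; the expected code length is the sum of the merged weights.
merge 1/25 + 1/25 → 2/25
merge 1/25 + 2/25 → 3/25
merge 3/25 + 17/100 → 29/100
merge 9/50 + 13/50 → 11/25
merge 27/100 + 29/100 → 14/25
merge 11/25 + 14/25 → 1
L = 2/25 + 3/25 + 29/100 + 11/25 + 14/25 + 1 = 249/100 = 2.49 bits/symbol.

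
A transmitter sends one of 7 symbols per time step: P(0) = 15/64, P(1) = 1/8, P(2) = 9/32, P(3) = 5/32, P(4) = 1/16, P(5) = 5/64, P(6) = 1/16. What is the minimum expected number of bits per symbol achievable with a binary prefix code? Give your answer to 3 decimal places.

2.609 bits/symbol

Repeatedly combine the two least-probable nodes; the expected code length is the sum of the merged weights.
merge 1/16 + 1/16 → 1/8
merge 5/64 + 1/8 → 13/64
merge 1/8 + 5/32 → 9/32
merge 13/64 + 15/64 → 7/16
merge 9/32 + 9/32 → 9/16
merge 7/16 + 9/16 → 1
L = 1/8 + 13/64 + 9/32 + 7/16 + 9/16 + 1 = 167/64 ≈ 2.609 bits/symbol.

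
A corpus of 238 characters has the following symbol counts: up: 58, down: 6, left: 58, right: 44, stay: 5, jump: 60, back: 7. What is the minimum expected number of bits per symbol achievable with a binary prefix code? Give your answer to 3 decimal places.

Probabilities are the counts divided by 238.
Repeatedly combine the two least-probable nodes; the expected code length is the sum of the merged weights.
merge 5/238 + 3/119 → 11/238
merge 1/34 + 11/238 → 9/119
merge 9/119 + 22/119 → 31/119
merge 29/119 + 29/119 → 58/119
merge 30/119 + 31/119 → 61/119
merge 58/119 + 61/119 → 1
L = 11/238 + 9/119 + 31/119 + 58/119 + 61/119 + 1 = 81/34 ≈ 2.382 bits/symbol.

2.382 bits/symbol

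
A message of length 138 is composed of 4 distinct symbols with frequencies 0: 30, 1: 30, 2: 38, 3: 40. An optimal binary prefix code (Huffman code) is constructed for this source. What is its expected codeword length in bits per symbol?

2 bits/symbol

Probabilities are the counts divided by 138.
Repeatedly combine the two least-probable nodes; the expected code length is the sum of the merged weights.
merge 5/23 + 5/23 → 10/23
merge 19/69 + 20/69 → 13/23
merge 10/23 + 13/23 → 1
L = 10/23 + 13/23 + 1 = 2 bits/symbol.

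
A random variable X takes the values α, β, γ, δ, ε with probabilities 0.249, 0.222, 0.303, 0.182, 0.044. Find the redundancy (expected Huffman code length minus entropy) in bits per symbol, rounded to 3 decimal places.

0.077 bits

Entropy H = −Σ p log₂ p ≈ 2.1491 bits.
Huffman merges: 11/250+91/500→113/500; 111/500+113/500→56/125; 249/1000+303/1000→69/125; 56/125+69/125→1. L = 1113/500 ≈ 2.2260.
L − H = 2.2260 − 2.1491 = 0.077 bits.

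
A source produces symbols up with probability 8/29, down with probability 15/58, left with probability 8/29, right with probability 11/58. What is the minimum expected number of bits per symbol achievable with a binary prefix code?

Repeatedly combine the two least-probable nodes; the expected code length is the sum of the merged weights.
merge 11/58 + 15/58 → 13/29
merge 8/29 + 8/29 → 16/29
merge 13/29 + 16/29 → 1
L = 13/29 + 16/29 + 1 = 2 bits/symbol.

2 bits/symbol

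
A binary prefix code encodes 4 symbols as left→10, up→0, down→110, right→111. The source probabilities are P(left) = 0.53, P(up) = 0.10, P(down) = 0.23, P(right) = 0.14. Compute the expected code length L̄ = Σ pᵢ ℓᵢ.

L̄ = Σ pᵢ·ℓᵢ = 0.53·2 + 0.10·1 + 0.23·3 + 0.14·3 = 2.27 bits/symbol.

2.27 bits/symbol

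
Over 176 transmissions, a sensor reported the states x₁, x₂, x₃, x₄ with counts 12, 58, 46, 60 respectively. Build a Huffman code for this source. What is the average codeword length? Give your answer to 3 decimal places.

Probabilities are the counts divided by 176.
Repeatedly combine the two least-probable nodes; the expected code length is the sum of the merged weights.
merge 3/44 + 23/88 → 29/88
merge 29/88 + 29/88 → 29/44
merge 15/44 + 29/44 → 1
L = 29/88 + 29/44 + 1 = 175/88 ≈ 1.989 bits/symbol.

1.989 bits/symbol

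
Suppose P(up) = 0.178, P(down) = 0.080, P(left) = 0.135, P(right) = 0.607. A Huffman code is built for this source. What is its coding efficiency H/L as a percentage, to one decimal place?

Entropy H = −Σ p log₂ p ≈ 1.5619 bits.
Huffman merges: 2/25+27/200→43/200; 89/500+43/200→393/1000; 393/1000+607/1000→1. L = 201/125 ≈ 1.6080.
Efficiency = H/L = 1.5619/1.6080 = 97.1%.

97.1%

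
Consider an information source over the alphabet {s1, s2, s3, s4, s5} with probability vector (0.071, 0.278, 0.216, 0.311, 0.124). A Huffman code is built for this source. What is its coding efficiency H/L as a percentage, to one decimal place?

98.4%

Entropy H = −Σ p log₂ p ≈ 2.1594 bits.
Huffman merges: 71/1000+31/250→39/200; 39/200+27/125→411/1000; 139/500+311/1000→589/1000; 411/1000+589/1000→1. L = 439/200 ≈ 2.1950.
Efficiency = H/L = 2.1594/2.1950 = 98.4%.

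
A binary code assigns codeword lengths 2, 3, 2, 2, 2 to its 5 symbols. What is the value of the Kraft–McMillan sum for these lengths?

With common denominator 2^3 = 8: Σ 2^(−ℓᵢ) = 2/8 + 1/8 + 2/8 + 2/8 + 2/8 = 9/8 = 1.125.

1.125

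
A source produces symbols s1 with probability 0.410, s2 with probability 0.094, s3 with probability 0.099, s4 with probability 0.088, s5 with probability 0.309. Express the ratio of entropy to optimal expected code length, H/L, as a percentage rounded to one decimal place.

97.9%

Entropy H = −Σ p log₂ p ≈ 2.0104 bits.
Huffman merges: 11/125+47/500→91/500; 99/1000+91/500→281/1000; 281/1000+309/1000→59/100; 41/100+59/100→1. L = 2053/1000 ≈ 2.0530.
Efficiency = H/L = 2.0104/2.0530 = 97.9%.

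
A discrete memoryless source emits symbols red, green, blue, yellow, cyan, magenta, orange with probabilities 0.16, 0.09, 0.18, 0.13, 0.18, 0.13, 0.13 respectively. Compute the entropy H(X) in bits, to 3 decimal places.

H = −Σ pᵢ log₂ pᵢ.
−0.16·log₂(0.16) = 0.4230
−0.09·log₂(0.09) = 0.3127
−0.18·log₂(0.18) = 0.4453
−0.13·log₂(0.13) = 0.3826
−0.18·log₂(0.18) = 0.4453
−0.13·log₂(0.13) = 0.3826
−0.13·log₂(0.13) = 0.3826
Sum ≈ 2.7742 → 2.774 bits.

2.774 bits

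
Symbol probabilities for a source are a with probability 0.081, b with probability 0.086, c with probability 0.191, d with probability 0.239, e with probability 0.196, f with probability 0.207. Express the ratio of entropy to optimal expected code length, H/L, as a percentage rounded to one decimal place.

98.2%

Entropy H = −Σ p log₂ p ≈ 2.4790 bits.
Huffman merges: 81/1000+43/500→167/1000; 167/1000+191/1000→179/500; 49/250+207/1000→403/1000; 239/1000+179/500→597/1000; 403/1000+597/1000→1. L = 101/40 ≈ 2.5250.
Efficiency = H/L = 2.4790/2.5250 = 98.2%.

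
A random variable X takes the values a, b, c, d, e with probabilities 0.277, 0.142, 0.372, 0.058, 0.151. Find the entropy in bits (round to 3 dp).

H = −Σ pᵢ log₂ pᵢ.
−0.277·log₂(0.277) = 0.5130
−0.142·log₂(0.142) = 0.3999
−0.372·log₂(0.372) = 0.5307
−0.058·log₂(0.058) = 0.2383
−0.151·log₂(0.151) = 0.4118
Sum ≈ 2.0937 → 2.094 bits.

2.094 bits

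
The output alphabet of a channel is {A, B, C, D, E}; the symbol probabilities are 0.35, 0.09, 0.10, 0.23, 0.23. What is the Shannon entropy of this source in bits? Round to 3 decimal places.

H = −Σ pᵢ log₂ pᵢ.
−0.35·log₂(0.35) = 0.5301
−0.09·log₂(0.09) = 0.3127
−0.10·log₂(0.10) = 0.3322
−0.23·log₂(0.23) = 0.4877
−0.23·log₂(0.23) = 0.4877
Sum ≈ 2.1503 → 2.150 bits.

2.150 bits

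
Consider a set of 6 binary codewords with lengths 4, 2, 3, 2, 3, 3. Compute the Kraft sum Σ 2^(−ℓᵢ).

With common denominator 2^4 = 16: Σ 2^(−ℓᵢ) = 1/16 + 4/16 + 2/16 + 4/16 + 2/16 + 2/16 = 15/16 = 0.9375.

0.9375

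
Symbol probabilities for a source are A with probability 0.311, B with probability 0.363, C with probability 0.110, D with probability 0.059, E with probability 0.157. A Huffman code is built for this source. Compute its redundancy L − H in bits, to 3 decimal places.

Entropy H = −Σ p log₂ p ≈ 2.0653 bits.
Huffman merges: 59/1000+11/100→169/1000; 157/1000+169/1000→163/500; 311/1000+163/500→637/1000; 363/1000+637/1000→1. L = 533/250 ≈ 2.1320.
L − H = 2.1320 − 2.0653 = 0.067 bits.

0.067 bits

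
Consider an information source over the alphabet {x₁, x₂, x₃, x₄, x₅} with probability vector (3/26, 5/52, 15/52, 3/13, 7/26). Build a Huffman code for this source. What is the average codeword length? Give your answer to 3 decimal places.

Repeatedly combine the two least-probable nodes; the expected code length is the sum of the merged weights.
merge 5/52 + 3/26 → 11/52
merge 11/52 + 3/13 → 23/52
merge 7/26 + 15/52 → 29/52
merge 23/52 + 29/52 → 1
L = 11/52 + 23/52 + 29/52 + 1 = 115/52 ≈ 2.212 bits/symbol.

2.212 bits/symbol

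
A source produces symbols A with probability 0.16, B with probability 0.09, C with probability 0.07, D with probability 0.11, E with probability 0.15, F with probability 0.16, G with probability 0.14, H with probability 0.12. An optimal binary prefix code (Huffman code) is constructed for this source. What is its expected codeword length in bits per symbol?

3 bits/symbol

Repeatedly combine the two least-probable nodes; the expected code length is the sum of the merged weights.
merge 7/100 + 9/100 → 4/25
merge 11/100 + 3/25 → 23/100
merge 7/50 + 3/20 → 29/100
merge 4/25 + 4/25 → 8/25
merge 4/25 + 23/100 → 39/100
merge 29/100 + 8/25 → 61/100
merge 39/100 + 61/100 → 1
L = 4/25 + 23/100 + 29/100 + 8/25 + 39/100 + 61/100 + 1 = 3 bits/symbol.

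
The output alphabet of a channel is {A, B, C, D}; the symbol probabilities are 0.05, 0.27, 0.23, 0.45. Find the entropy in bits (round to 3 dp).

1.732 bits

H = −Σ pᵢ log₂ pᵢ.
−0.05·log₂(0.05) = 0.2161
−0.27·log₂(0.27) = 0.5100
−0.23·log₂(0.23) = 0.4877
−0.45·log₂(0.45) = 0.5184
Sum ≈ 1.7322 → 1.732 bits.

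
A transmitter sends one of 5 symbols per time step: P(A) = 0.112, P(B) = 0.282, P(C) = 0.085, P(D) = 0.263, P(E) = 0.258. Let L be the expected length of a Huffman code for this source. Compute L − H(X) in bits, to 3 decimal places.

Entropy H = −Σ p log₂ p ≈ 2.1821 bits.
Huffman merges: 17/200+14/125→197/1000; 197/1000+129/500→91/200; 263/1000+141/500→109/200; 91/200+109/200→1. L = 2197/1000 ≈ 2.1970.
L − H = 2.1970 − 2.1821 = 0.015 bits.

0.015 bits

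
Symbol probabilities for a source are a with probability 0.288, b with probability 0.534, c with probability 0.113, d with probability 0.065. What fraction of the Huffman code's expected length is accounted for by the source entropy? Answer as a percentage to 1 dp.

98.1%

Entropy H = −Σ p log₂ p ≈ 1.6123 bits.
Huffman merges: 13/200+113/1000→89/500; 89/500+36/125→233/500; 233/500+267/500→1. L = 411/250 ≈ 1.6440.
Efficiency = H/L = 1.6123/1.6440 = 98.1%.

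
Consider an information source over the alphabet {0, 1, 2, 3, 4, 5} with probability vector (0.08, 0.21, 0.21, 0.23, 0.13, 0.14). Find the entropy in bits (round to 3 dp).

H = −Σ pᵢ log₂ pᵢ.
−0.08·log₂(0.08) = 0.2915
−0.21·log₂(0.21) = 0.4728
−0.21·log₂(0.21) = 0.4728
−0.23·log₂(0.23) = 0.4877
−0.13·log₂(0.13) = 0.3826
−0.14·log₂(0.14) = 0.3971
Sum ≈ 2.5046 → 2.505 bits.

2.505 bits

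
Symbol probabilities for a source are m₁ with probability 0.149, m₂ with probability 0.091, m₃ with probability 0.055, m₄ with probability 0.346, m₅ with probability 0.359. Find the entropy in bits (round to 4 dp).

H = −Σ pᵢ log₂ pᵢ.
−0.149·log₂(0.149) = 0.4092
−0.091·log₂(0.091) = 0.3147
−0.055·log₂(0.055) = 0.2301
−0.346·log₂(0.346) = 0.5298
−0.359·log₂(0.359) = 0.5306
Sum ≈ 2.0144 → 2.0144 bits.

2.0144 bits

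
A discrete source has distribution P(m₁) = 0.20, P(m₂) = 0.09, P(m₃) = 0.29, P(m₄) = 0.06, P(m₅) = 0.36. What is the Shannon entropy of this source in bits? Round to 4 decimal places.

H = −Σ pᵢ log₂ pᵢ.
−0.20·log₂(0.20) = 0.4644
−0.09·log₂(0.09) = 0.3127
−0.29·log₂(0.29) = 0.5179
−0.06·log₂(0.06) = 0.2435
−0.36·log₂(0.36) = 0.5306
Sum ≈ 2.0691 → 2.0691 bits.

2.0691 bits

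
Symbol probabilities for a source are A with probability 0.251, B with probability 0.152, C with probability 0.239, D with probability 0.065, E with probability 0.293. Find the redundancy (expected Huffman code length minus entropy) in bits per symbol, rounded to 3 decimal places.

0.035 bits

Entropy H = −Σ p log₂ p ≈ 2.1824 bits.
Huffman merges: 13/200+19/125→217/1000; 217/1000+239/1000→57/125; 251/1000+293/1000→68/125; 57/125+68/125→1. L = 2217/1000 ≈ 2.2170.
L − H = 2.2170 − 2.1824 = 0.035 bits.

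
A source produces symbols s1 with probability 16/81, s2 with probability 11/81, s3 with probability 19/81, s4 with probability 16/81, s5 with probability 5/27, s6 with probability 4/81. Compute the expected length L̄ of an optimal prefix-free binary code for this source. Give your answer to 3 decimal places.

Repeatedly combine the two least-probable nodes; the expected code length is the sum of the merged weights.
merge 4/81 + 11/81 → 5/27
merge 5/27 + 5/27 → 10/27
merge 16/81 + 16/81 → 32/81
merge 19/81 + 10/27 → 49/81
merge 32/81 + 49/81 → 1
L = 5/27 + 10/27 + 32/81 + 49/81 + 1 = 23/9 ≈ 2.556 bits/symbol.

2.556 bits/symbol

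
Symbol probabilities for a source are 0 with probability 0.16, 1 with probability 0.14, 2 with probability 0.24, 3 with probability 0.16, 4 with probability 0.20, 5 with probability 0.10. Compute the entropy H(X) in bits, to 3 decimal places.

H = −Σ pᵢ log₂ pᵢ.
−0.16·log₂(0.16) = 0.4230
−0.14·log₂(0.14) = 0.3971
−0.24·log₂(0.24) = 0.4941
−0.16·log₂(0.16) = 0.4230
−0.20·log₂(0.20) = 0.4644
−0.10·log₂(0.10) = 0.3322
Sum ≈ 2.5339 → 2.534 bits.

2.534 bits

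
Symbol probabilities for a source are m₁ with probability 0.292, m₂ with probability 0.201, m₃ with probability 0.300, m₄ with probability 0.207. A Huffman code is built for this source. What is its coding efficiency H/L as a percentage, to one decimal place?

98.8%

Entropy H = −Σ p log₂ p ≈ 1.9753 bits.
Huffman merges: 201/1000+207/1000→51/125; 73/250+3/10→74/125; 51/125+74/125→1. L = 2 ≈ 2.0000.
Efficiency = H/L = 1.9753/2.0000 = 98.8%.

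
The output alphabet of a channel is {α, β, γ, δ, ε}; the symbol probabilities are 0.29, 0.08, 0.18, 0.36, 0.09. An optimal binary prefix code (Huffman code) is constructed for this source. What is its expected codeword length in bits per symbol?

2.16 bits/symbol

Repeatedly combine the two least-probable nodes; the expected code length is the sum of the merged weights.
merge 2/25 + 9/100 → 17/100
merge 17/100 + 9/50 → 7/20
merge 29/100 + 7/20 → 16/25
merge 9/25 + 16/25 → 1
L = 17/100 + 7/20 + 16/25 + 1 = 54/25 = 2.16 bits/symbol.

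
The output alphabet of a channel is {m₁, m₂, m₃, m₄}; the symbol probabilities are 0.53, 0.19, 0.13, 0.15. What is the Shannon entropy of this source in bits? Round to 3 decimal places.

1.734 bits

H = −Σ pᵢ log₂ pᵢ.
−0.53·log₂(0.53) = 0.4854
−0.19·log₂(0.19) = 0.4552
−0.13·log₂(0.13) = 0.3826
−0.15·log₂(0.15) = 0.4105
Sum ≈ 1.7339 → 1.734 bits.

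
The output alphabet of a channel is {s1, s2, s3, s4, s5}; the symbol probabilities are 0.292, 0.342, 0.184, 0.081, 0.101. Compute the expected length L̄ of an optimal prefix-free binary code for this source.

Repeatedly combine the two least-probable nodes; the expected code length is the sum of the merged weights.
merge 81/1000 + 101/1000 → 91/500
merge 91/500 + 23/125 → 183/500
merge 73/250 + 171/500 → 317/500
merge 183/500 + 317/500 → 1
L = 91/500 + 183/500 + 317/500 + 1 = 1091/500 = 2.182 bits/symbol.

2.182 bits/symbol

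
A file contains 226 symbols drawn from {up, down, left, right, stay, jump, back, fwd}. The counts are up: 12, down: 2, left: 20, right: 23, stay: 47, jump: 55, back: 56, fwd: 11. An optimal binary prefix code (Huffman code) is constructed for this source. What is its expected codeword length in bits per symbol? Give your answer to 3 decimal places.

2.659 bits/symbol

Probabilities are the counts divided by 226.
Repeatedly combine the two least-probable nodes; the expected code length is the sum of the merged weights.
merge 1/113 + 11/226 → 13/226
merge 6/113 + 13/226 → 25/226
merge 10/113 + 23/226 → 43/226
merge 25/226 + 43/226 → 34/113
merge 47/226 + 55/226 → 51/113
merge 28/113 + 34/113 → 62/113
merge 51/113 + 62/113 → 1
L = 13/226 + 25/226 + 43/226 + 34/113 + 51/113 + 62/113 + 1 = 601/226 ≈ 2.659 bits/symbol.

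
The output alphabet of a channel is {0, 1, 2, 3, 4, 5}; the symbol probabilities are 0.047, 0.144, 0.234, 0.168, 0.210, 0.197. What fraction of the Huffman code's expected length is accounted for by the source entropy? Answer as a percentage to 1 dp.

Entropy H = −Σ p log₂ p ≈ 2.4671 bits.
Huffman merges: 47/1000+18/125→191/1000; 21/125+191/1000→359/1000; 197/1000+21/100→407/1000; 117/500+359/1000→593/1000; 407/1000+593/1000→1. L = 51/20 ≈ 2.5500.
Efficiency = H/L = 2.4671/2.5500 = 96.8%.

96.8%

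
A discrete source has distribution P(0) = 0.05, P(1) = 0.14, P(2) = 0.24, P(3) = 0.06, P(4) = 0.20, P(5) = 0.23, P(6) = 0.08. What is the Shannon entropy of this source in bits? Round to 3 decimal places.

H = −Σ pᵢ log₂ pᵢ.
−0.05·log₂(0.05) = 0.2161
−0.14·log₂(0.14) = 0.3971
−0.24·log₂(0.24) = 0.4941
−0.06·log₂(0.06) = 0.2435
−0.20·log₂(0.20) = 0.4644
−0.23·log₂(0.23) = 0.4877
−0.08·log₂(0.08) = 0.2915
Sum ≈ 2.5944 → 2.594 bits.

2.594 bits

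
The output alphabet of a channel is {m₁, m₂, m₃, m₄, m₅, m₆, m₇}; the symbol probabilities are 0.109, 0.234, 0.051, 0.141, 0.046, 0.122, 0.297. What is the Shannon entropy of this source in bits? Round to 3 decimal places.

2.551 bits

H = −Σ pᵢ log₂ pᵢ.
−0.109·log₂(0.109) = 0.3485
−0.234·log₂(0.234) = 0.4903
−0.051·log₂(0.051) = 0.2190
−0.141·log₂(0.141) = 0.3985
−0.046·log₂(0.046) = 0.2043
−0.122·log₂(0.122) = 0.3703
−0.297·log₂(0.297) = 0.5202
Sum ≈ 2.5511 → 2.551 bits.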